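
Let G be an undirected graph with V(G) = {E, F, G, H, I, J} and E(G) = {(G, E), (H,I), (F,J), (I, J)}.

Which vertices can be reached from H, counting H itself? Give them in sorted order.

Start at H.
Its neighbours: I.
Then their neighbours: J.
Then next layer: F.
Nothing further is reachable.

F, H, I, J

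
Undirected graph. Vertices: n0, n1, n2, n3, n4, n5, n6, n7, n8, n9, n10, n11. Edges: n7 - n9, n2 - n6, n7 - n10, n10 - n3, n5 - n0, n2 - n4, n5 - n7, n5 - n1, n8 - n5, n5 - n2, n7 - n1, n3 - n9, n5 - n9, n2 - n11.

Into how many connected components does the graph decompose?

1

From n0: component {n0, n1, n2, n3, n4, n5, n6, n7, n8, n9, n10, n11}.
That's 1 component.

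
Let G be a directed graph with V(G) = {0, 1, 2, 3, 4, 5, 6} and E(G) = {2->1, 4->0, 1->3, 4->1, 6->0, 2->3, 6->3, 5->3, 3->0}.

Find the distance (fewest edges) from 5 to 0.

Distance 0: 5.
Distance 1: 3.
Distance 2: 0 — contains 0.

2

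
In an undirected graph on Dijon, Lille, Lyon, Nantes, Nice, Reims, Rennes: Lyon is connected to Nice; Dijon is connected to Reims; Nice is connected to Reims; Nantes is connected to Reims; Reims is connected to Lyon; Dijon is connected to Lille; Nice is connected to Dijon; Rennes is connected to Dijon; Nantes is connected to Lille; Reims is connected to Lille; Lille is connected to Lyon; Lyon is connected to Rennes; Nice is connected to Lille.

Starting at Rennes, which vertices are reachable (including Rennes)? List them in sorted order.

Start at Rennes.
Its neighbours: Dijon, Lyon.
Then their neighbours: Lille, Nice, Reims.
Then next layer: Nantes.
Every vertex is now reached.

Dijon, Lille, Lyon, Nantes, Nice, Reims, Rennes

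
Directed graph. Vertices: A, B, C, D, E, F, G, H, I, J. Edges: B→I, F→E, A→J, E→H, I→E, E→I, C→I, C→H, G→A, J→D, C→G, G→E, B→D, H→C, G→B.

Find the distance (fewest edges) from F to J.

Distance 0: F.
Distance 1: E.
Distance 2: H, I.
Distance 3: C.
Distance 4: G.
Distance 5: A, B.
Distance 6: D, J — contains J.

6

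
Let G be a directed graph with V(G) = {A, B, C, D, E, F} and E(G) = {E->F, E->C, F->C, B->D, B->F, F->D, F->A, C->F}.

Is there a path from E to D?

Yes

Explore from E.
Distance 1: reach C, F.
Distance 2: reach A, D.
Found D.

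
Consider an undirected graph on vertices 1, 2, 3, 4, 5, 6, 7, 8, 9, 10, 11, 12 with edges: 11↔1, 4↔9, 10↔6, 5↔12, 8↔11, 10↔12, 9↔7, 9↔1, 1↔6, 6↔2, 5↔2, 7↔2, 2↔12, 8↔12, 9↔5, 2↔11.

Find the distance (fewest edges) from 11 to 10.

Distance 0: 11.
Distance 1: 1, 2, 8.
Distance 2: 5, 6, 7, 9, 12.
Distance 3: 4, 10 — contains 10.

3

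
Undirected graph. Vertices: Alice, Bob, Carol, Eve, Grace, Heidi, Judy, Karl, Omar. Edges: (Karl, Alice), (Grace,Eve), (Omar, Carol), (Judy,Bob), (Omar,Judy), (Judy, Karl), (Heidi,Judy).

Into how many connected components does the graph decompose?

2

From Alice: component {Alice, Bob, Carol, Heidi, Judy, Karl, Omar}.
From Eve: component {Eve, Grace}.
That's 2 components.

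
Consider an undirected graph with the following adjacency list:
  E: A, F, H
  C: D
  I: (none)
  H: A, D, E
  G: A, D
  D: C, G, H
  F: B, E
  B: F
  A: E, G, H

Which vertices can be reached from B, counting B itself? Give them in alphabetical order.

Start at B.
Its neighbours: F.
Then their neighbours: E.
Then next layer: A, H.
Then next layer: D, G.
Then next layer: C.
Nothing further is reachable.

A, B, C, D, E, F, G, H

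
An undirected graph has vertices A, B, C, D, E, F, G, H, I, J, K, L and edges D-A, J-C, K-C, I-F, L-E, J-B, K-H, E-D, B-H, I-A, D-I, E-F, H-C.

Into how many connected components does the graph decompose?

From A: component {A, D, E, F, I, L}.
From B: component {B, C, H, J, K}.
From G: component {G}.
That's 3 components.

3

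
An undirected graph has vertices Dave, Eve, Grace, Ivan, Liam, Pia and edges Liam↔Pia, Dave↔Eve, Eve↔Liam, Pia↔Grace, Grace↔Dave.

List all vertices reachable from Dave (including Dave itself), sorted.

Start at Dave.
Its neighbours: Eve, Grace.
Then their neighbours: Liam, Pia.
Nothing further is reachable.

Dave, Eve, Grace, Liam, Pia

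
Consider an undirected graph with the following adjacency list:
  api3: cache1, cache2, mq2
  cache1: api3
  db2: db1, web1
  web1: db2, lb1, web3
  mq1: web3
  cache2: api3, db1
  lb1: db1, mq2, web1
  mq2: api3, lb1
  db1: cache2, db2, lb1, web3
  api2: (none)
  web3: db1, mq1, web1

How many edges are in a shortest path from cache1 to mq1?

Distance 0: cache1.
Distance 1: api3.
Distance 2: cache2, mq2.
Distance 3: db1, lb1.
Distance 4: db2, web1, web3.
Distance 5: mq1 — contains mq1.

5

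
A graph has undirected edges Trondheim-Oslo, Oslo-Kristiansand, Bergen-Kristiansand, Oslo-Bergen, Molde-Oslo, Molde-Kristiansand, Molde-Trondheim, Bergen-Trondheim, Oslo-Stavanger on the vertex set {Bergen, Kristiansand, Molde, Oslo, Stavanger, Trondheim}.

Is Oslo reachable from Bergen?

Explore from Bergen.
Distance 1: reach Kristiansand, Oslo, Trondheim.
Found Oslo.

Yes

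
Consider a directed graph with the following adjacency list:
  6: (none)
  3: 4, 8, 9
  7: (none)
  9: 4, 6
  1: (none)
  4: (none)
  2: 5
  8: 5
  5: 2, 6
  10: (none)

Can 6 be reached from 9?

Explore from 9.
Distance 1: reach 4, 6.
Found 6.

Yes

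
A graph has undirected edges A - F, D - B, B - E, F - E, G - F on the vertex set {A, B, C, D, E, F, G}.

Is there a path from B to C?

Explore from B.
Distance 1: reach D, E.
Distance 2: reach F.
Distance 3: reach A, G.
The search is exhausted without reaching C; it lies in a different component.

No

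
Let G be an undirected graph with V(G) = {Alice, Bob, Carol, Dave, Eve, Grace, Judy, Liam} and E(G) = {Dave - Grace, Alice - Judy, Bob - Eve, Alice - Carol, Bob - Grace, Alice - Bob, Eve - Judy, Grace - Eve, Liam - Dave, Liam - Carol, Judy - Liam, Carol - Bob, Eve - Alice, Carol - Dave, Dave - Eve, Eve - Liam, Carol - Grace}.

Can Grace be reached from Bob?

Yes

Explore from Bob.
Distance 1: reach Alice, Carol, Eve, Grace.
Found Grace.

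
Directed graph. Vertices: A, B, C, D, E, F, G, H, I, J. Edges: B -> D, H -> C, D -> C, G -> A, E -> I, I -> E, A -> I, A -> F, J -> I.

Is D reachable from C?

C has no outgoing edges, so nothing is reachable from it.

No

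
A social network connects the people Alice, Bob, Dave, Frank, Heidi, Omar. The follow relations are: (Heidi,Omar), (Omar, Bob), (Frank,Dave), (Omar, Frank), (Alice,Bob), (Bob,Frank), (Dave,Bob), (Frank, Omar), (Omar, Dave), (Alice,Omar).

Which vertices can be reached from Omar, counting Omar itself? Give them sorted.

Start at Omar.
Its neighbours: Bob, Dave, Frank.
Nothing further is reachable.

Bob, Dave, Frank, Omar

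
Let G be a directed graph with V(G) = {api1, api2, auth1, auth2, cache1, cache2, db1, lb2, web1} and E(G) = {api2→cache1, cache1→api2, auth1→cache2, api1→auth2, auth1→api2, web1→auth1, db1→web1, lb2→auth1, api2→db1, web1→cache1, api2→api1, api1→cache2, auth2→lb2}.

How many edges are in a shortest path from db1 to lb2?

Distance 0: db1.
Distance 1: web1.
Distance 2: auth1, cache1.
Distance 3: api2, cache2.
Distance 4: api1.
Distance 5: auth2.
Distance 6: lb2 — contains lb2.

6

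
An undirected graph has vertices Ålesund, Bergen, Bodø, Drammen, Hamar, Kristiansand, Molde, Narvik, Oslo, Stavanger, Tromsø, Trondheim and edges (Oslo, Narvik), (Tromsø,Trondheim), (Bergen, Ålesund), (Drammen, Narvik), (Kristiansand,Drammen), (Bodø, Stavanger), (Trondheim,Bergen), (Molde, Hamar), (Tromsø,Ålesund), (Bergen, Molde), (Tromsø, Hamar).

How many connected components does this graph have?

From Ålesund: component {Ålesund, Bergen, Hamar, Molde, Tromsø, Trondheim}.
From Bodø: component {Bodø, Stavanger}.
From Drammen: component {Drammen, Kristiansand, Narvik, Oslo}.
That's 3 components.

3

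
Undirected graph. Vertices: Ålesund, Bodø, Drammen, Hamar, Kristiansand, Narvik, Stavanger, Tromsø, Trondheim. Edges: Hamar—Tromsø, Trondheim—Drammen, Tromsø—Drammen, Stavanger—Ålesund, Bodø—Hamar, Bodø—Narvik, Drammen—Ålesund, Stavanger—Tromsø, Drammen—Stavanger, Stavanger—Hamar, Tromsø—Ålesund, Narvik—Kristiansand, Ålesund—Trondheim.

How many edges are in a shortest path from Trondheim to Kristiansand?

6

Distance 0: Trondheim.
Distance 1: Ålesund, Drammen.
Distance 2: Stavanger, Tromsø.
Distance 3: Hamar.
Distance 4: Bodø.
Distance 5: Narvik.
Distance 6: Kristiansand — contains Kristiansand.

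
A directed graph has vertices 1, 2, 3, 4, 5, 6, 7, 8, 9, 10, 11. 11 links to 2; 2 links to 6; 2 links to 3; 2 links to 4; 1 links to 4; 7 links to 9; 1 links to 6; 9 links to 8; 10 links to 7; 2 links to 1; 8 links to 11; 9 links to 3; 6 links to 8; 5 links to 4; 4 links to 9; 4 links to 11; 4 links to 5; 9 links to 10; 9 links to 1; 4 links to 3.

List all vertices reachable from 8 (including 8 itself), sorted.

1, 2, 3, 4, 5, 6, 7, 8, 9, 10, 11

Start at 8.
Its neighbours: 11.
Then their neighbours: 2.
Then next layer: 1, 3, 4, 6.
Then next layer: 5, 9.
Then next layer: 10.
Then next layer: 7.
Every vertex is now reached.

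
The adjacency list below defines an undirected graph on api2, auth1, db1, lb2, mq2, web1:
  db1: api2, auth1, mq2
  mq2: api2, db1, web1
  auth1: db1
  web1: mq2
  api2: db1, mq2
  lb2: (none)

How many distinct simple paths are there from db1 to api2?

2

db1–api2
db1–mq2–api2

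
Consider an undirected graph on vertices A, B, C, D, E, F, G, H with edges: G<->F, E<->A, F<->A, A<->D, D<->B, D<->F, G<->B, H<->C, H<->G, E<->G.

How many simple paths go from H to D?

5

H–G–B–D
H–G–E–A–D
H–G–E–A–F–D
H–G–F–A–D
H–G–F–D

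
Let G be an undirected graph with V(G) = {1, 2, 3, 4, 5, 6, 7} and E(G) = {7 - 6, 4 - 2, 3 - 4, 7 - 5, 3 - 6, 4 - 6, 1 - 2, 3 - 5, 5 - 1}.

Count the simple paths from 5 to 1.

5

5–1
5–3–4–2–1
5–3–6–4–2–1
5–7–6–3–4–2–1
5–7–6–4–2–1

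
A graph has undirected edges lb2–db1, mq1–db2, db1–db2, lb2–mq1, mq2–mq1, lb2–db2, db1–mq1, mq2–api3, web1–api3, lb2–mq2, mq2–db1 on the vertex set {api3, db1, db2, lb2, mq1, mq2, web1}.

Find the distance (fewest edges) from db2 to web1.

4

Distance 0: db2.
Distance 1: db1, lb2, mq1.
Distance 2: mq2.
Distance 3: api3.
Distance 4: web1 — contains web1.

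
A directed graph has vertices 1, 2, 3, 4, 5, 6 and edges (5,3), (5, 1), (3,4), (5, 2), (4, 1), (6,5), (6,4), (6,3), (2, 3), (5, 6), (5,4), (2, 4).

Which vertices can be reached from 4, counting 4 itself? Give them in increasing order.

1, 4

Start at 4.
Its neighbours: 1.
Nothing further is reachable.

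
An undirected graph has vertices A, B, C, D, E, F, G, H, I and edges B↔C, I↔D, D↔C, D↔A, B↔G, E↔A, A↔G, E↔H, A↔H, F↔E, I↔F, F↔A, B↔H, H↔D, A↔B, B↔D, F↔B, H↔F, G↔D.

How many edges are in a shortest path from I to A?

2

Distance 0: I.
Distance 1: D, F.
Distance 2: A, B, C, E, G, H — contains A.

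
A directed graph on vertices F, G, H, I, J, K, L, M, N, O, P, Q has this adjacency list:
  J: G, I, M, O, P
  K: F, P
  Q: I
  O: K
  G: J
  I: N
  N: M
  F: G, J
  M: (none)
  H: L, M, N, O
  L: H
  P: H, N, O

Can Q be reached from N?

No

Explore from N.
Distance 1: reach M.
The search from N is exhausted; no directed path reaches Q.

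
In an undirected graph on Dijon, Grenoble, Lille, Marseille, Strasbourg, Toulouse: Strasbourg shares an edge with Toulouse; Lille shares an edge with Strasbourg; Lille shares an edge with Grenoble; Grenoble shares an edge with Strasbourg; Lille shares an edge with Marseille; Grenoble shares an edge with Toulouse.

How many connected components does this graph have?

2

From Dijon: component {Dijon}.
From Grenoble: component {Grenoble, Lille, Marseille, Strasbourg, Toulouse}.
That's 2 components.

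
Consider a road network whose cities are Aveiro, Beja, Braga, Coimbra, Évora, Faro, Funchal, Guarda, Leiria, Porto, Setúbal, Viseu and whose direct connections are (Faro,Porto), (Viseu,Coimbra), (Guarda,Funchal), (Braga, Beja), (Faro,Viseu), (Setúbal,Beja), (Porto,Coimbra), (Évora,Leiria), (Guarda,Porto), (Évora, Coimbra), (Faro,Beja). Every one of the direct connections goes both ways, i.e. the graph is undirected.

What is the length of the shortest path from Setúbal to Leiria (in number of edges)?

Distance 0: Setúbal.
Distance 1: Beja.
Distance 2: Braga, Faro.
Distance 3: Porto, Viseu.
Distance 4: Coimbra, Guarda.
Distance 5: Évora, Funchal.
Distance 6: Leiria — contains Leiria.

6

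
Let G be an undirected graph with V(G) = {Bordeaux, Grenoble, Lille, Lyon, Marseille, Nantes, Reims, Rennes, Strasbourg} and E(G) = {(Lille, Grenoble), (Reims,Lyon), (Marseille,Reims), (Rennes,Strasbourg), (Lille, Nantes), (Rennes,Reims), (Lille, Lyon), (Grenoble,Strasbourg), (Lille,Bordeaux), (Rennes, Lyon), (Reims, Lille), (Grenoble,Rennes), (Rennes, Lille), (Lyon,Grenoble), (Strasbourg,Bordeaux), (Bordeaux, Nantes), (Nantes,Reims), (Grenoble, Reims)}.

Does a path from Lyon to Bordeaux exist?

Yes

Explore from Lyon.
Distance 1: reach Grenoble, Lille, Reims, Rennes.
Distance 2: reach Bordeaux, Marseille, Nantes, Strasbourg.
Found Bordeaux.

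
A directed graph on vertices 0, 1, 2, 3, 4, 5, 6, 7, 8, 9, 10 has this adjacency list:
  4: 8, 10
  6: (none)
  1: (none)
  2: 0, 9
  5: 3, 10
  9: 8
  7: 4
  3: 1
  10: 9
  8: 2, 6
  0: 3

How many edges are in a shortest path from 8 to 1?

Distance 0: 8.
Distance 1: 2, 6.
Distance 2: 0, 9.
Distance 3: 3.
Distance 4: 1 — contains 1.

4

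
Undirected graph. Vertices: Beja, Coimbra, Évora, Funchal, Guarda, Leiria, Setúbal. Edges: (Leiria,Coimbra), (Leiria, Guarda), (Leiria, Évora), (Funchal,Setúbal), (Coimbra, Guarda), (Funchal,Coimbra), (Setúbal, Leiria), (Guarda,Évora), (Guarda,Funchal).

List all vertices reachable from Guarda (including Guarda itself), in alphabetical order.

Coimbra, Évora, Funchal, Guarda, Leiria, Setúbal

Start at Guarda.
Its neighbours: Coimbra, Évora, Funchal, Leiria.
Then their neighbours: Setúbal.
Nothing further is reachable.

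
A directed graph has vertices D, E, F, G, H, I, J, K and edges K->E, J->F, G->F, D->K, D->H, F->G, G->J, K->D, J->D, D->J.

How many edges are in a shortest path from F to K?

4

Distance 0: F.
Distance 1: G.
Distance 2: J.
Distance 3: D.
Distance 4: H, K — contains K.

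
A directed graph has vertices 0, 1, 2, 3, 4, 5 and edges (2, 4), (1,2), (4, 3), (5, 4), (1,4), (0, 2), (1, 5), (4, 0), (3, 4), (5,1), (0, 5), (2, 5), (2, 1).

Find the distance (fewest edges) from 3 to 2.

Distance 0: 3.
Distance 1: 4.
Distance 2: 0.
Distance 3: 2, 5 — contains 2.

3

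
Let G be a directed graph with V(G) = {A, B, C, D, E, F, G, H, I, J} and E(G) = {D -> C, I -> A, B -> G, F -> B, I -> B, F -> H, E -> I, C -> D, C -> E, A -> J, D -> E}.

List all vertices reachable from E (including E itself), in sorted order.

Start at E.
Its neighbours: I.
Then their neighbours: A, B.
Then next layer: G, J.
Nothing further is reachable.

A, B, E, G, I, J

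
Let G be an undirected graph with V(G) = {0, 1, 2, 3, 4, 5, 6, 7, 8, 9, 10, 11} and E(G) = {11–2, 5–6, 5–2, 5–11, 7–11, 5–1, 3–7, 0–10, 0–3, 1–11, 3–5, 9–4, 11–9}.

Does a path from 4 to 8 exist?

No

Explore from 4.
Distance 1: reach 9.
Distance 2: reach 11.
Distance 3: reach 1, 2, 5, 7.
Distance 4: reach 3, 6.
Distance 5: reach 0.
Distance 6: reach 10.
The search is exhausted without reaching 8; it lies in a different component.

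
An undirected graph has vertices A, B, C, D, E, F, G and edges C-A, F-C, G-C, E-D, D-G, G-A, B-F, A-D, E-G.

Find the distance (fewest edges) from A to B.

3

Distance 0: A.
Distance 1: C, D, G.
Distance 2: E, F.
Distance 3: B — contains B.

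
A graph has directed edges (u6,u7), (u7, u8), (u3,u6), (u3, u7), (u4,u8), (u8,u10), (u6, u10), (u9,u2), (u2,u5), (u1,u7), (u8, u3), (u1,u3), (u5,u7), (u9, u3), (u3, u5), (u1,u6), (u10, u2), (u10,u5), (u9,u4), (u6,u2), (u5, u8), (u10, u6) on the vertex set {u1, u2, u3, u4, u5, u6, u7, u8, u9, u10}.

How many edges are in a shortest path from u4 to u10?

Distance 0: u4.
Distance 1: u8.
Distance 2: u3, u10 — contains u10.

2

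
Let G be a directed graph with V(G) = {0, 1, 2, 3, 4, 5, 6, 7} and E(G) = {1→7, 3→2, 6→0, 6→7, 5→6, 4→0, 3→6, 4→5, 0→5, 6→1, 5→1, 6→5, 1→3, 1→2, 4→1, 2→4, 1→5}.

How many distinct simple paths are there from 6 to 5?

6→0→5
6→1→2→4→0→5
6→1→2→4→5
6→1→3→2→4→0→5
6→1→3→2→4→5
6→1→5
6→5

7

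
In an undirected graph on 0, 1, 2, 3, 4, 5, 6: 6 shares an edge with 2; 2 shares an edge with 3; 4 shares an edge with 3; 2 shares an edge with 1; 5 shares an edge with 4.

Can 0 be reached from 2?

Explore from 2.
Distance 1: reach 1, 3, 6.
Distance 2: reach 4.
Distance 3: reach 5.
The search is exhausted without reaching 0; it lies in a different component.

No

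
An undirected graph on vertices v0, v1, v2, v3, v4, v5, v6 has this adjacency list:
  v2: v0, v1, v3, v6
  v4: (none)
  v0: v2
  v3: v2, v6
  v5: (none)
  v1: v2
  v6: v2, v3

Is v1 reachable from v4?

No

v4 has no edges, so nothing is reachable from it.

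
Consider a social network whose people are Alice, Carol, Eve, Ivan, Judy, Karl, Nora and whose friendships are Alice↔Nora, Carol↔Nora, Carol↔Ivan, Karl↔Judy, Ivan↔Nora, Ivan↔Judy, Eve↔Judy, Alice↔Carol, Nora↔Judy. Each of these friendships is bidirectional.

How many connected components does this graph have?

1

From Alice: component {Alice, Carol, Eve, Ivan, Judy, Karl, Nora}.
That's 1 component.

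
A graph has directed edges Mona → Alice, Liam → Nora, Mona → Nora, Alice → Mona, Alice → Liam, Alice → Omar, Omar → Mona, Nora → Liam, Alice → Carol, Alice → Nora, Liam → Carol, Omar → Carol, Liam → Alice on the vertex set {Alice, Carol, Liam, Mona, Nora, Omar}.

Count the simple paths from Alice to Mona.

2

Alice→Mona
Alice→Omar→Mona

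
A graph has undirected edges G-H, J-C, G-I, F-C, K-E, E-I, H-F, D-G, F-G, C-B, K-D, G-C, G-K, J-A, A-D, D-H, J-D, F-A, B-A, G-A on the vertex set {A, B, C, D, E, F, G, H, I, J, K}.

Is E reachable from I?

Explore from I.
Distance 1: reach E, G.
Found E.

Yes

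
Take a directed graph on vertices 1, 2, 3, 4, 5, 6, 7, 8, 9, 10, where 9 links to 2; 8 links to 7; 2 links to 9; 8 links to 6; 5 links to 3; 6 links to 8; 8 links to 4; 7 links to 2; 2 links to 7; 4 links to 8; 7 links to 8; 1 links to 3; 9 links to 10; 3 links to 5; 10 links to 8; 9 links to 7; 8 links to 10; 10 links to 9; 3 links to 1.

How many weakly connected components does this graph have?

From 1: component {1, 3, 5}.
From 2: component {2, 4, 6, 7, 8, 9, 10}.
That's 2 components.

2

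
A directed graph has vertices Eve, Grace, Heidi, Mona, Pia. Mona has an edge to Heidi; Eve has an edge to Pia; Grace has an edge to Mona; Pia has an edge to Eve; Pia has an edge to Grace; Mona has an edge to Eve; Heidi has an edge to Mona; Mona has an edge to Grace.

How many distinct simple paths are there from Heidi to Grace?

2

Heidi→Mona→Eve→Pia→Grace
Heidi→Mona→Grace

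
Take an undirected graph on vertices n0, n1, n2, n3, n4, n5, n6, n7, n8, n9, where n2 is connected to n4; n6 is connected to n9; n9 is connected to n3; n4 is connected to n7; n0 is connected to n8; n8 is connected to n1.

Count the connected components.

From n0: component {n0, n1, n8}.
From n2: component {n2, n4, n7}.
From n3: component {n3, n6, n9}.
From n5: component {n5}.
That's 4 components.

4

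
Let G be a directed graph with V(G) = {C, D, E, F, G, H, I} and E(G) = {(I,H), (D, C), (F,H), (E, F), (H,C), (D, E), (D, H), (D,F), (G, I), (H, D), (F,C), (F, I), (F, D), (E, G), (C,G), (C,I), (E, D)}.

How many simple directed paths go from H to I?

11

H→C→G→I
H→C→I
H→D→C→G→I
H→D→C→I
H→D→E→F→C→G→I
H→D→E→F→C→I
H→D→E→F→I
H→D→E→G→I
H→D→F→C→G→I
H→D→F→C→I
H→D→F→I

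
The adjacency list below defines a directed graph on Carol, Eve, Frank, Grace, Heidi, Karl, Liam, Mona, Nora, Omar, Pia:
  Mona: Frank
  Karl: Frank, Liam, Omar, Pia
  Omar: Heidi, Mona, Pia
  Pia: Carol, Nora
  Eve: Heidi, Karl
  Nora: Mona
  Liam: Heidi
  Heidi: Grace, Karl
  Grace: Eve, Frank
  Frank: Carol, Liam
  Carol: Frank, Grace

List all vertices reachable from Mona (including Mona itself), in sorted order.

Carol, Eve, Frank, Grace, Heidi, Karl, Liam, Mona, Nora, Omar, Pia

Start at Mona.
Its neighbours: Frank.
Then their neighbours: Carol, Liam.
Then next layer: Grace, Heidi.
Then next layer: Eve, Karl.
Then next layer: Omar, Pia.
Then next layer: Nora.
Every vertex is now reached.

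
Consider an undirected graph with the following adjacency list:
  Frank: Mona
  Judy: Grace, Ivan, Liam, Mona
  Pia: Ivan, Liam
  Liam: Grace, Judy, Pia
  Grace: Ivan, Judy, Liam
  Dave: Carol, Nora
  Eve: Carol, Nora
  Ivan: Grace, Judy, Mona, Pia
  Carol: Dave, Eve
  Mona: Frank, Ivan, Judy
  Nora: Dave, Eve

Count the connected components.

2

From Carol: component {Carol, Dave, Eve, Nora}.
From Frank: component {Frank, Grace, Ivan, Judy, Liam, Mona, Pia}.
That's 2 components.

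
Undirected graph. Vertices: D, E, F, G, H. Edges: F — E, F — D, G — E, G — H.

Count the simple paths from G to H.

G–H

1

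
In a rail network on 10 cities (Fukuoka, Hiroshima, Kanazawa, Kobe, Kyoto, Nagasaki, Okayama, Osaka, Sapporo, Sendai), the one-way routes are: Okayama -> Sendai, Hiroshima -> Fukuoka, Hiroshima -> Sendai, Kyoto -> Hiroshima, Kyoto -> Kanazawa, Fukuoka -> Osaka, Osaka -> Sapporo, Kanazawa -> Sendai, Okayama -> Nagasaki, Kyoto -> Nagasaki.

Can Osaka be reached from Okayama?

Explore from Okayama.
Distance 1: reach Nagasaki, Sendai.
The search from Okayama is exhausted; no directed path reaches Osaka.

No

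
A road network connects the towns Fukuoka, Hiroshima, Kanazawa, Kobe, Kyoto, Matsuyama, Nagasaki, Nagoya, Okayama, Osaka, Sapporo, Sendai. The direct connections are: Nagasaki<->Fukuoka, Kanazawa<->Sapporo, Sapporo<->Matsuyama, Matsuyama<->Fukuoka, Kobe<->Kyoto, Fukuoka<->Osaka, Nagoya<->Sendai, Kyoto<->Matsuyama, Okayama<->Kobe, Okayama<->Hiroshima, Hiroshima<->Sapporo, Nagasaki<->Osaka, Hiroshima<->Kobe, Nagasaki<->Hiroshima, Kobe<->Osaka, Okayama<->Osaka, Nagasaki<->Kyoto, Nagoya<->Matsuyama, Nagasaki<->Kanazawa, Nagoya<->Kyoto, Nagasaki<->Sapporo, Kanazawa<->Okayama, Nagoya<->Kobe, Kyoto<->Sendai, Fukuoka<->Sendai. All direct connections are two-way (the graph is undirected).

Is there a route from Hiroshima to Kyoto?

Explore from Hiroshima.
Distance 1: reach Kobe, Nagasaki, Okayama, Sapporo.
Distance 2: reach Fukuoka, Kanazawa, Kyoto, Matsuyama, Nagoya, Osaka.
Found Kyoto.

Yes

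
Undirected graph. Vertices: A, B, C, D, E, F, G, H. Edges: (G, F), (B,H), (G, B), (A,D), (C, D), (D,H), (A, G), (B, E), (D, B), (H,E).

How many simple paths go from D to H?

5

D–A–G–B–E–H
D–A–G–B–H
D–B–E–H
D–B–H
D–H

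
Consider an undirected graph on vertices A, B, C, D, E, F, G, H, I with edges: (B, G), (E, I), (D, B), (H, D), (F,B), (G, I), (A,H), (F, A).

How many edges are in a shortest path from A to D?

2

Distance 0: A.
Distance 1: F, H.
Distance 2: B, D — contains D.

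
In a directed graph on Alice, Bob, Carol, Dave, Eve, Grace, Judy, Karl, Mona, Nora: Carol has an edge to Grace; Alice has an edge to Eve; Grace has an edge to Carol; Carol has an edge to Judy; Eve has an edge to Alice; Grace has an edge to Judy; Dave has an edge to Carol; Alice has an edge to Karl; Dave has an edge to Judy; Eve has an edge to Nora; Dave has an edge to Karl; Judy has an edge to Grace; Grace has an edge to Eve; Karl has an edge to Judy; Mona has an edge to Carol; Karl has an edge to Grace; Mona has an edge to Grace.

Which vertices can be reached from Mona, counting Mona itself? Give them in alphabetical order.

Alice, Carol, Eve, Grace, Judy, Karl, Mona, Nora

Start at Mona.
Its neighbours: Carol, Grace.
Then their neighbours: Eve, Judy.
Then next layer: Alice, Nora.
Then next layer: Karl.
Nothing further is reachable.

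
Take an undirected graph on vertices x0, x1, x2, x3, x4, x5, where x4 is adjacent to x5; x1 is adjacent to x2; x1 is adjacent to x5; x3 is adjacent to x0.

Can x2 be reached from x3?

Explore from x3.
Distance 1: reach x0.
The search is exhausted without reaching x2; it lies in a different component.

No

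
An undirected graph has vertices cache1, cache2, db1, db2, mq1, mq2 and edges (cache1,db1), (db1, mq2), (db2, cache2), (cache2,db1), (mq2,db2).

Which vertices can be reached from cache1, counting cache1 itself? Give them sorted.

Start at cache1.
Its neighbours: db1.
Then their neighbours: cache2, mq2.
Then next layer: db2.
Nothing further is reachable.

cache1, cache2, db1, db2, mq2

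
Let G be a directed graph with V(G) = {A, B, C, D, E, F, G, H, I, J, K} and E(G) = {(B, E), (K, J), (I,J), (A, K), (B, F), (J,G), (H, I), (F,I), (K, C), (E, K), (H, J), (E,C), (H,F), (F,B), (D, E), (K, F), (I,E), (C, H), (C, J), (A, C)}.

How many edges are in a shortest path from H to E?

2

Distance 0: H.
Distance 1: F, I, J.
Distance 2: B, E, G — contains E.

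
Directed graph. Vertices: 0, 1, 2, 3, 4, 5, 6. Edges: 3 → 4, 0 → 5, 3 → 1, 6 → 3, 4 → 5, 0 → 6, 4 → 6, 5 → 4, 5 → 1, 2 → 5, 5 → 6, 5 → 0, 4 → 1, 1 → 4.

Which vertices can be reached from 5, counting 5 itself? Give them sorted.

0, 1, 3, 4, 5, 6

Start at 5.
Its neighbours: 0, 1, 4, 6.
Then their neighbours: 3.
Nothing further is reachable.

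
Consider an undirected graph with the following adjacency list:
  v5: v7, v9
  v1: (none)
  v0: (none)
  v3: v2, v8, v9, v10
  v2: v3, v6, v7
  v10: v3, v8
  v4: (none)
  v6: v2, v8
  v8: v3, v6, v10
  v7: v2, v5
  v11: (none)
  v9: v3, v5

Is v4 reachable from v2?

Explore from v2.
Distance 1: reach v3, v6, v7.
Distance 2: reach v5, v8, v9, v10.
The search is exhausted without reaching v4; it lies in a different component.

No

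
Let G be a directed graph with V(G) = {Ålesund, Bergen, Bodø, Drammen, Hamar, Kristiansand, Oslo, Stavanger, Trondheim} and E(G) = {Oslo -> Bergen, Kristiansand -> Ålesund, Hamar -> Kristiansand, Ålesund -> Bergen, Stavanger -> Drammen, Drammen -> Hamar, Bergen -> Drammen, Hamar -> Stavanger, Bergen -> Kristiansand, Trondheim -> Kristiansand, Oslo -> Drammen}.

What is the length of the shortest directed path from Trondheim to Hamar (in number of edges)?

Distance 0: Trondheim.
Distance 1: Kristiansand.
Distance 2: Ålesund.
Distance 3: Bergen.
Distance 4: Drammen.
Distance 5: Hamar — contains Hamar.

5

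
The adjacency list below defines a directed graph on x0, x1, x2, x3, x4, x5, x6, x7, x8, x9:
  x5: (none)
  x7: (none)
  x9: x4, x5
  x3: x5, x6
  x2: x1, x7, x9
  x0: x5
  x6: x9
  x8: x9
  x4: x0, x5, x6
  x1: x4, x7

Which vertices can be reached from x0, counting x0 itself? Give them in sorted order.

Start at x0.
Its neighbours: x5.
Nothing further is reachable.

x0, x5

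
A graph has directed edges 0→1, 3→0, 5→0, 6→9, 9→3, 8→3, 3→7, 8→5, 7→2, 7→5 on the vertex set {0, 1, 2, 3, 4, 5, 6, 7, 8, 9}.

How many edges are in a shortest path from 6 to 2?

4

Distance 0: 6.
Distance 1: 9.
Distance 2: 3.
Distance 3: 0, 7.
Distance 4: 1, 2, 5 — contains 2.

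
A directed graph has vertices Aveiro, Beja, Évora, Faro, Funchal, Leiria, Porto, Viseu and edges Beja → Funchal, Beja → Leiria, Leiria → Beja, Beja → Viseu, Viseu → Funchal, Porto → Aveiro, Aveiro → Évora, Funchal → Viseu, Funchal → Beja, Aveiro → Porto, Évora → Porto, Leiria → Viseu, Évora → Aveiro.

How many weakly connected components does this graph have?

From Aveiro: component {Aveiro, Évora, Porto}.
From Beja: component {Beja, Funchal, Leiria, Viseu}.
From Faro: component {Faro}.
That's 3 components.

3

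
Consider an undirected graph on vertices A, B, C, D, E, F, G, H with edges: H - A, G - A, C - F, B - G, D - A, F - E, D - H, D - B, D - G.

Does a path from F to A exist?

Explore from F.
Distance 1: reach C, E.
The search is exhausted without reaching A; it lies in a different component.

No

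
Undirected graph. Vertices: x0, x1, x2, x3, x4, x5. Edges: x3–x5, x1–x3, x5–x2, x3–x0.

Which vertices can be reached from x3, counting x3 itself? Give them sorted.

x0, x1, x2, x3, x5

Start at x3.
Its neighbours: x0, x1, x5.
Then their neighbours: x2.
Nothing further is reachable.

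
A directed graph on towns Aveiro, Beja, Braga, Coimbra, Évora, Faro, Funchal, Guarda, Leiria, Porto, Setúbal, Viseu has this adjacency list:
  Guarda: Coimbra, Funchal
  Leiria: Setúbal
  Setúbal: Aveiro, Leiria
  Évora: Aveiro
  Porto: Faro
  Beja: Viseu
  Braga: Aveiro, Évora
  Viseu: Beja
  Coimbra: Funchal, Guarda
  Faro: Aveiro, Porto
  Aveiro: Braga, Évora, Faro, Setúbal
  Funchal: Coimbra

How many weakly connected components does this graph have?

3

From Aveiro: component {Aveiro, Braga, Évora, Faro, Leiria, Porto, Setúbal}.
From Beja: component {Beja, Viseu}.
From Coimbra: component {Coimbra, Funchal, Guarda}.
That's 3 components.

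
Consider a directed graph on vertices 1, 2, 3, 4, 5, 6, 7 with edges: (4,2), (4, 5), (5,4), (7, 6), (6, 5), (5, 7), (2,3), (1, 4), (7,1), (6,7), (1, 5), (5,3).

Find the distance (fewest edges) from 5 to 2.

Distance 0: 5.
Distance 1: 3, 4, 7.
Distance 2: 1, 2, 6 — contains 2.

2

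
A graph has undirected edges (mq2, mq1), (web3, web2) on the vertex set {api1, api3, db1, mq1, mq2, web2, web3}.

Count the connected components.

5

From api1: component {api1}.
From api3: component {api3}.
From db1: component {db1}.
From mq1: component {mq1, mq2}.
From web2: component {web2, web3}.
That's 5 components.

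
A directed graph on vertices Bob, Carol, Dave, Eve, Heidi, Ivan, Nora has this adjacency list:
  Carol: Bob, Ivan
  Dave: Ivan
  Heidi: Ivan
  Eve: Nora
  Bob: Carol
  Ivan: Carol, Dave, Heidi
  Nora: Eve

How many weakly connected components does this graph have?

From Bob: component {Bob, Carol, Dave, Heidi, Ivan}.
From Eve: component {Eve, Nora}.
That's 2 components.

2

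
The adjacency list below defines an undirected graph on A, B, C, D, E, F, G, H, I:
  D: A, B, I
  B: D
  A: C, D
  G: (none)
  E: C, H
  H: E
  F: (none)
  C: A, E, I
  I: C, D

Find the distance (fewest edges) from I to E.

2

Distance 0: I.
Distance 1: C, D.
Distance 2: A, B, E — contains E.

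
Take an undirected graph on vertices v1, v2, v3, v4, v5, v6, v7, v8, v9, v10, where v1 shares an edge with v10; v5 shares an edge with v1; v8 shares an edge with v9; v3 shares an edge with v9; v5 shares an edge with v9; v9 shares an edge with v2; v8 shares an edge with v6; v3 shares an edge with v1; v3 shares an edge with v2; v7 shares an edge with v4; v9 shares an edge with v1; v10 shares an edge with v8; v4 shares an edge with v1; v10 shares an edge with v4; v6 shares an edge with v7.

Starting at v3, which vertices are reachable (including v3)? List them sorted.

v1, v2, v3, v4, v5, v6, v7, v8, v9, v10

Start at v3.
Its neighbours: v1, v2, v9.
Then their neighbours: v4, v5, v8, v10.
Then next layer: v6, v7.
Every vertex is now reached.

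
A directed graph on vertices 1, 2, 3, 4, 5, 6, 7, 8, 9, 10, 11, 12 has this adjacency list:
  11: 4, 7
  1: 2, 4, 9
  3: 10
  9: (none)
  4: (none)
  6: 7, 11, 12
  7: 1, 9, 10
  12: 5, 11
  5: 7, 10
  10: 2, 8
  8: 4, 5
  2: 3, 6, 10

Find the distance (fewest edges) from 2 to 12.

2

Distance 0: 2.
Distance 1: 3, 6, 10.
Distance 2: 7, 8, 11, 12 — contains 12.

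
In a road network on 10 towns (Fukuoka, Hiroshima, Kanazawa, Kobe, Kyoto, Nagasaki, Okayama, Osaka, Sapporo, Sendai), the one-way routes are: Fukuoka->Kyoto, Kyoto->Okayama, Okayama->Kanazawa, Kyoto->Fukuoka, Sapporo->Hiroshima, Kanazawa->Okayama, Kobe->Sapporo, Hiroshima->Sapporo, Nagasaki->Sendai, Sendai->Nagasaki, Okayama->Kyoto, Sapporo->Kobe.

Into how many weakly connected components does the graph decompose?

4

From Fukuoka: component {Fukuoka, Kanazawa, Kyoto, Okayama}.
From Hiroshima: component {Hiroshima, Kobe, Sapporo}.
From Nagasaki: component {Nagasaki, Sendai}.
From Osaka: component {Osaka}.
That's 4 components.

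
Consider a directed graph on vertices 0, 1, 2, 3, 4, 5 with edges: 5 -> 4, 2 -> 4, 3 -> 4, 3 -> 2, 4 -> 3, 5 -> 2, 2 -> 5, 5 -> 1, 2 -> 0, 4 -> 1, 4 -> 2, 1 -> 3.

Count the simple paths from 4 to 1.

3

4→1
4→2→5→1
4→3→2→5→1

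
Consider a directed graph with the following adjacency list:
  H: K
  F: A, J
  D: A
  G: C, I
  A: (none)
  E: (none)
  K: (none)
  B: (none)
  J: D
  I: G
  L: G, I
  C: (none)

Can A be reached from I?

No

Explore from I.
Distance 1: reach G.
Distance 2: reach C.
The search from I is exhausted; no directed path reaches A.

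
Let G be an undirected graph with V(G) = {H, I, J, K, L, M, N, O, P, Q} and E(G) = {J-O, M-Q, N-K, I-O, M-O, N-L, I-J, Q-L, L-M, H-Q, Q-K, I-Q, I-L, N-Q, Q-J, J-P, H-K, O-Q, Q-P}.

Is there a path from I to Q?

Explore from I.
Distance 1: reach J, L, O, Q.
Found Q.

Yes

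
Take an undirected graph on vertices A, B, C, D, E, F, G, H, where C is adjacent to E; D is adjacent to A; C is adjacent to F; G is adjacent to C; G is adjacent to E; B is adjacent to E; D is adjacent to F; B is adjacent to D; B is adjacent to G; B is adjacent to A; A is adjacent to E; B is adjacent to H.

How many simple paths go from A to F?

A–B–D–F
A–B–E–C–F
A–B–E–G–C–F
A–B–G–C–F
A–B–G–E–C–F
A–D–B–E–C–F
A–D–B–E–G–C–F
A–D–B–G–C–F
... and 8 more.

16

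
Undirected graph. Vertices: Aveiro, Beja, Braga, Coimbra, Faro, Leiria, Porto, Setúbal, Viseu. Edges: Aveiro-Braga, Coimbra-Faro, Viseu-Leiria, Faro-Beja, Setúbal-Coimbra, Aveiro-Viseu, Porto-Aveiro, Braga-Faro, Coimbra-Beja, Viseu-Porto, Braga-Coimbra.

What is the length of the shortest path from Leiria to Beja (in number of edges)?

5

Distance 0: Leiria.
Distance 1: Viseu.
Distance 2: Aveiro, Porto.
Distance 3: Braga.
Distance 4: Coimbra, Faro.
Distance 5: Beja, Setúbal — contains Beja.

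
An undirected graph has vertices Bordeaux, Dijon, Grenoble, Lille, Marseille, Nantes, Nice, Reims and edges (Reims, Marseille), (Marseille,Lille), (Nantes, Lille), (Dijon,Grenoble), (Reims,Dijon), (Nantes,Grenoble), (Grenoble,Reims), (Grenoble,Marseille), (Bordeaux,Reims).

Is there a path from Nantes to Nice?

Explore from Nantes.
Distance 1: reach Grenoble, Lille.
Distance 2: reach Dijon, Marseille, Reims.
Distance 3: reach Bordeaux.
The search is exhausted without reaching Nice; it lies in a different component.

No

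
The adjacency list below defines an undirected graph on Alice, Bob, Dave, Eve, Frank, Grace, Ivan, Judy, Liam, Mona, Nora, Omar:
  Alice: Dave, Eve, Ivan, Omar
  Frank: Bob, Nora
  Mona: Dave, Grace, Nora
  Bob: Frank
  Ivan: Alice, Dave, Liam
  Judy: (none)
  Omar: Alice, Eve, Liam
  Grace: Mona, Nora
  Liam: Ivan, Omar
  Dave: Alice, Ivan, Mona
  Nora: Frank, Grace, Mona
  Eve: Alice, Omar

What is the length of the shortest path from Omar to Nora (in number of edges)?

4

Distance 0: Omar.
Distance 1: Alice, Eve, Liam.
Distance 2: Dave, Ivan.
Distance 3: Mona.
Distance 4: Grace, Nora — contains Nora.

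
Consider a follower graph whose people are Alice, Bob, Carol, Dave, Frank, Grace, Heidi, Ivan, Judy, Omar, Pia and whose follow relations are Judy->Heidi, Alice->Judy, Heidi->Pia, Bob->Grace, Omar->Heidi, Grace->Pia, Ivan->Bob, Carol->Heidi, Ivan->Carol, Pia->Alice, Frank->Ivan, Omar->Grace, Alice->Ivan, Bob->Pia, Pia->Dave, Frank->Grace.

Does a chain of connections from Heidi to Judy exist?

Explore from Heidi.
Distance 1: reach Pia.
Distance 2: reach Alice, Dave.
Distance 3: reach Ivan, Judy.
Found Judy.

Yes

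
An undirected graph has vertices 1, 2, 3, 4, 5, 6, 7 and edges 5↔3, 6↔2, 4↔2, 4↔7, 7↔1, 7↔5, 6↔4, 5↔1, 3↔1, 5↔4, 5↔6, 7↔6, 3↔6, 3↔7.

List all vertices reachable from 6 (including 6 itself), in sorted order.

Start at 6.
Its neighbours: 2, 3, 4, 5, 7.
Then their neighbours: 1.
Every vertex is now reached.

1, 2, 3, 4, 5, 6, 7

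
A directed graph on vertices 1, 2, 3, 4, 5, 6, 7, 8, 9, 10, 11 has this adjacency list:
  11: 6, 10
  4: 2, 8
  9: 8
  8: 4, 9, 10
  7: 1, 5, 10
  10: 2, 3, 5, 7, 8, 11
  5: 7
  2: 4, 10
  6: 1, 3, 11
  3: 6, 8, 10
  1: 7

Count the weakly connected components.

1

From 1: component {1, 2, 3, 4, 5, 6, 7, 8, 9, 10, 11}.
That's 1 component.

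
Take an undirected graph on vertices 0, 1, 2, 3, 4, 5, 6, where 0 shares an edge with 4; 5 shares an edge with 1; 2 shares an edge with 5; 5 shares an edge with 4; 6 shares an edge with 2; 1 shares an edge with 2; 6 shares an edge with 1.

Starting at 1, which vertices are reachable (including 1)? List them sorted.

Start at 1.
Its neighbours: 2, 5, 6.
Then their neighbours: 4.
Then next layer: 0.
Nothing further is reachable.

0, 1, 2, 4, 5, 6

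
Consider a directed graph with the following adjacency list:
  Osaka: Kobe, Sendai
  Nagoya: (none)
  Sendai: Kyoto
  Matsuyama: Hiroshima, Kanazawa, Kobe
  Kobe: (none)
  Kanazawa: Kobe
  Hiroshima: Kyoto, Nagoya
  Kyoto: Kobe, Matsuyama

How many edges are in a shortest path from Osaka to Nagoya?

5

Distance 0: Osaka.
Distance 1: Kobe, Sendai.
Distance 2: Kyoto.
Distance 3: Matsuyama.
Distance 4: Hiroshima, Kanazawa.
Distance 5: Nagoya — contains Nagoya.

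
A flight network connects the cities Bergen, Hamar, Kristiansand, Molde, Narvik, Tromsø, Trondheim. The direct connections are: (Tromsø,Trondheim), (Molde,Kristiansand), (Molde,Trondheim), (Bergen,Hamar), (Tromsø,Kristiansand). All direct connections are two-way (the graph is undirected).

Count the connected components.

From Bergen: component {Bergen, Hamar}.
From Kristiansand: component {Kristiansand, Molde, Tromsø, Trondheim}.
From Narvik: component {Narvik}.
That's 3 components.

3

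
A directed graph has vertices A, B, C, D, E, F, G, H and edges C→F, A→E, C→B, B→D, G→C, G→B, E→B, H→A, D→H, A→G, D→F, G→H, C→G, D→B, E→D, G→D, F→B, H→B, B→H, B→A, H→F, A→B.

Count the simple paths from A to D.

A→B→D
A→E→B→D
A→E→D
A→G→B→D
A→G→C→B→D
A→G→C→F→B→D
A→G→D
A→G→H→B→D
A→G→H→F→B→D

9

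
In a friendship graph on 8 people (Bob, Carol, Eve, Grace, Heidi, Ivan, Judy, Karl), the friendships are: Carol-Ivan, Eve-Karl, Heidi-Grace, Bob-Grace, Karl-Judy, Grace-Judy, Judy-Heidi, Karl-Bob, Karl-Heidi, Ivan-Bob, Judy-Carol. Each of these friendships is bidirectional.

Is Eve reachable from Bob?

Yes

Explore from Bob.
Distance 1: reach Grace, Ivan, Karl.
Distance 2: reach Carol, Eve, Heidi, Judy.
Found Eve.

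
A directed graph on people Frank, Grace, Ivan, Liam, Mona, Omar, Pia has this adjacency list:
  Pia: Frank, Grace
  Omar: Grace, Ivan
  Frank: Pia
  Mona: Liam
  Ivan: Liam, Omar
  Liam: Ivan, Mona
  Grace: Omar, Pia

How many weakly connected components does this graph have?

From Frank: component {Frank, Grace, Ivan, Liam, Mona, Omar, Pia}.
That's 1 component.

1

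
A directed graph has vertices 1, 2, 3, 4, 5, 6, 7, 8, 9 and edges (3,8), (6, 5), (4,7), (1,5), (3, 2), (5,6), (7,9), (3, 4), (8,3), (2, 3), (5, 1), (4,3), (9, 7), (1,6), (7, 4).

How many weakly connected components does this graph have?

2

From 1: component {1, 5, 6}.
From 2: component {2, 3, 4, 7, 8, 9}.
That's 2 components.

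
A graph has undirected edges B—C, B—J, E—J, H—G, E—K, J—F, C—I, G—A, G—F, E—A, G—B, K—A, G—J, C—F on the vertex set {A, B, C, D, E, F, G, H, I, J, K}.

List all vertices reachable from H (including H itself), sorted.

Start at H.
Its neighbours: G.
Then their neighbours: A, B, F, J.
Then next layer: C, E, K.
Then next layer: I.
Nothing further is reachable.

A, B, C, E, F, G, H, I, J, K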